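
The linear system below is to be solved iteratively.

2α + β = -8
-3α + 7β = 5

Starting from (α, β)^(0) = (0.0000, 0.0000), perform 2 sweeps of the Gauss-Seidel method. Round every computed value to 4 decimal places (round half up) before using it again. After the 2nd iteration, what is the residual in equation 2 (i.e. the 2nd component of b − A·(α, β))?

-0.0001

Iteration 1:
  α = (-8 - (1)·0.0000) / (2) = -4.0000
  β = (5 - (-3)·-4.0000) / (7) = -1.0000
Iteration 2:
  α = (-8 - (1)·-1.0000) / (2) = -3.5000
  β = (5 - (-3)·-3.5000) / (7) = -0.7857
Residual b − A·x = (-0.2143, -0.0001)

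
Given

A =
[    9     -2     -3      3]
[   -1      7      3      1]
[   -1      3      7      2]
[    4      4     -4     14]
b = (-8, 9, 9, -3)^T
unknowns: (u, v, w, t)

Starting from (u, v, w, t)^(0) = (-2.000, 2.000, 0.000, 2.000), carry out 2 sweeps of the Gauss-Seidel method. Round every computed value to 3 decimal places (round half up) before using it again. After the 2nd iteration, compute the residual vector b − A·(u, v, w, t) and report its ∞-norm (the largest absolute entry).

2.414

Iteration 1:
  u = (-8 - (-2)·2.000 - (-3)·0.000 - (3)·2.000) / (9) = -1.111
  v = (9 - (-1)·-1.111 - (3)·0.000 - (1)·2.000) / (7) = 0.841
  w = (9 - (-1)·-1.111 - (3)·0.841 - (2)·2.000) / (7) = 0.195
  t = (-3 - (4)·-1.111 - (4)·0.841 - (-4)·0.195) / (14) = -0.081
Iteration 2:
  u = (-8 - (-2)·0.841 - (-3)·0.195 - (3)·-0.081) / (9) = -0.610
  v = (9 - (-1)·-0.610 - (3)·0.195 - (1)·-0.081) / (7) = 1.127
  w = (9 - (-1)·-0.610 - (3)·1.127 - (2)·-0.081) / (7) = 0.739
  t = (-3 - (4)·-0.610 - (4)·1.127 - (-4)·0.739) / (14) = -0.151
Residual b − A·x = (2.414, -1.565, 0.138, 0.002); ∞-norm = 2.414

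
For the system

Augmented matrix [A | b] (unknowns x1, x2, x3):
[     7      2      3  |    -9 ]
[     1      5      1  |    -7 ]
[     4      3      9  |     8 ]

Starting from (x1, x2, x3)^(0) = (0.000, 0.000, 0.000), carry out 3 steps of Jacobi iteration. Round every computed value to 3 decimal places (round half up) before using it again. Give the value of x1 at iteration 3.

-1.734

Iteration 1:
  x1 = (-9 - (2)·0.000 - (3)·0.000) / (7) = -1.286
  x2 = (-7 - (1)·0.000 - (1)·0.000) / (5) = -1.400
  x3 = (8 - (4)·0.000 - (3)·0.000) / (9) = 0.889
Iteration 2:
  x1 = (-9 - (2)·-1.400 - (3)·0.889) / (7) = -1.267
  x2 = (-7 - (1)·-1.286 - (1)·0.889) / (5) = -1.321
  x3 = (8 - (4)·-1.286 - (3)·-1.400) / (9) = 1.927
Iteration 3:
  x1 = (-9 - (2)·-1.321 - (3)·1.927) / (7) = -1.734
  x2 = (-7 - (1)·-1.267 - (1)·1.927) / (5) = -1.532
  x3 = (8 - (4)·-1.267 - (3)·-1.321) / (9) = 1.892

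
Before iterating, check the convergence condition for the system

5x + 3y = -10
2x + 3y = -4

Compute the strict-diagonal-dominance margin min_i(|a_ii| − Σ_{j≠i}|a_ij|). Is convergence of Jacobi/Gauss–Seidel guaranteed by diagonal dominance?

1

row 1: |5| − (3) = 2
row 2: |3| − (2) = 1
minimum over rows = 1 → strictly diagonally dominant (convergence guaranteed)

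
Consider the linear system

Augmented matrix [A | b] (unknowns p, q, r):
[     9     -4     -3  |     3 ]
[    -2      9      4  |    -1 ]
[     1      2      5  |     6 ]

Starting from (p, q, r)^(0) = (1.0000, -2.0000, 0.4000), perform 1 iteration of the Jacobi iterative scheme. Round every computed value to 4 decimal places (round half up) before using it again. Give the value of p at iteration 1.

-0.4222

Iteration 1:
  p = (3 - (-4)·-2.0000 - (-3)·0.4000) / (9) = -0.4222
  q = (-1 - (-2)·1.0000 - (4)·0.4000) / (9) = -0.0667
  r = (6 - (1)·1.0000 - (2)·-2.0000) / (5) = 1.8000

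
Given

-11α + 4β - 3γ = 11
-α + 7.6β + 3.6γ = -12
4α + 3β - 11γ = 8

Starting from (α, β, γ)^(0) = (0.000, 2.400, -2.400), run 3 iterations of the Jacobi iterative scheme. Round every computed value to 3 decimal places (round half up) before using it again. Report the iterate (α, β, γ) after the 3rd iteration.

Iteration 1:
  α = (11 - (4)·2.400 - (-3)·-2.400) / (-11) = 0.527
  β = (-12 - (-1)·0.000 - (3.6)·-2.400) / (7.6) = -0.442
  γ = (8 - (4)·0.000 - (3)·2.400) / (-11) = -0.073
Iteration 2:
  α = (11 - (4)·-0.442 - (-3)·-0.073) / (-11) = -1.141
  β = (-12 - (-1)·0.527 - (3.6)·-0.073) / (7.6) = -1.475
  γ = (8 - (4)·0.527 - (3)·-0.442) / (-11) = -0.656
Iteration 3:
  α = (11 - (4)·-1.475 - (-3)·-0.656) / (-11) = -1.357
  β = (-12 - (-1)·-1.141 - (3.6)·-0.656) / (7.6) = -1.418
  γ = (8 - (4)·-1.141 - (3)·-1.475) / (-11) = -1.544

(-1.357, -1.418, -1.544)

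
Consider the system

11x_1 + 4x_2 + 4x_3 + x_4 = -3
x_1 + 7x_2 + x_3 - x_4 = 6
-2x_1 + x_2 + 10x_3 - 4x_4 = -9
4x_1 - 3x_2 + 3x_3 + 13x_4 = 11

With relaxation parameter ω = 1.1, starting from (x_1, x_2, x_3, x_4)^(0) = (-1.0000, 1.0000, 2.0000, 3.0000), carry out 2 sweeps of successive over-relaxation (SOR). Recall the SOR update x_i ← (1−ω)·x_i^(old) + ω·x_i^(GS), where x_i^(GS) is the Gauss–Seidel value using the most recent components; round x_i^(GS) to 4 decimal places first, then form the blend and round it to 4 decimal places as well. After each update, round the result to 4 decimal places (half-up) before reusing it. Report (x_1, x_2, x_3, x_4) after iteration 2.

(-0.6460, 1.2333, -0.5144, 1.4305)

Iteration 1:
  x_1: GS value = (-3 - (4)·1.0000 - (4)·2.0000 - (1)·3.0000) / (11) = -1.6364;  x_1 ← (1−ω)·-1.0000 + ω·-1.6364 = -1.7000
  x_2: GS value = (6 - (1)·-1.7000 - (1)·2.0000 - (-1)·3.0000) / (7) = 1.2429;  x_2 ← (1−ω)·1.0000 + ω·1.2429 = 1.2672
  x_3: GS value = (-9 - (-2)·-1.7000 - (1)·1.2672 - (-4)·3.0000) / (10) = -0.1667;  x_3 ← (1−ω)·2.0000 + ω·-0.1667 = -0.3834
  x_4: GS value = (11 - (4)·-1.7000 - (-3)·1.2672 - (3)·-0.3834) / (13) = 1.7501;  x_4 ← (1−ω)·3.0000 + ω·1.7501 = 1.6251
Iteration 2:
  x_1: GS value = (-3 - (4)·1.2672 - (4)·-0.3834 - (1)·1.6251) / (11) = -0.7418;  x_1 ← (1−ω)·-1.7000 + ω·-0.7418 = -0.6460
  x_2: GS value = (6 - (1)·-0.6460 - (1)·-0.3834 - (-1)·1.6251) / (7) = 1.2364;  x_2 ← (1−ω)·1.2672 + ω·1.2364 = 1.2333
  x_3: GS value = (-9 - (-2)·-0.6460 - (1)·1.2333 - (-4)·1.6251) / (10) = -0.5025;  x_3 ← (1−ω)·-0.3834 + ω·-0.5025 = -0.5144
  x_4: GS value = (11 - (4)·-0.6460 - (-3)·1.2333 - (3)·-0.5144) / (13) = 1.4482;  x_4 ← (1−ω)·1.6251 + ω·1.4482 = 1.4305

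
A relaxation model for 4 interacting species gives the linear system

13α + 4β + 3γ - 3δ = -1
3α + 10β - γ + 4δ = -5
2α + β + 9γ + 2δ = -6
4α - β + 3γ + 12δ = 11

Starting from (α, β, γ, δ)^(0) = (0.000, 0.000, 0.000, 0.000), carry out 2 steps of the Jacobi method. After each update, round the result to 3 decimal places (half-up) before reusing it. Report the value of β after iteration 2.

-0.910

Iteration 1:
  α = (-1 - (4)·0.000 - (3)·0.000 - (-3)·0.000) / (13) = -0.077
  β = (-5 - (3)·0.000 - (-1)·0.000 - (4)·0.000) / (10) = -0.500
  γ = (-6 - (2)·0.000 - (1)·0.000 - (2)·0.000) / (9) = -0.667
  δ = (11 - (4)·0.000 - (-1)·0.000 - (3)·0.000) / (12) = 0.917
Iteration 2:
  α = (-1 - (4)·-0.500 - (3)·-0.667 - (-3)·0.917) / (13) = 0.442
  β = (-5 - (3)·-0.077 - (-1)·-0.667 - (4)·0.917) / (10) = -0.910
  γ = (-6 - (2)·-0.077 - (1)·-0.500 - (2)·0.917) / (9) = -0.798
  δ = (11 - (4)·-0.077 - (-1)·-0.500 - (3)·-0.667) / (12) = 1.067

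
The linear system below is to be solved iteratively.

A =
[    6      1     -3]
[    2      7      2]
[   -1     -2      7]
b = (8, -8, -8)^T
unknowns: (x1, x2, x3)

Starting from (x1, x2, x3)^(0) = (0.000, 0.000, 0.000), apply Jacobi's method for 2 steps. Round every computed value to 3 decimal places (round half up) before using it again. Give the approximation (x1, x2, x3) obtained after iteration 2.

(0.952, -1.197, -1.279)

Iteration 1:
  x1 = (8 - (1)·0.000 - (-3)·0.000) / (6) = 1.333
  x2 = (-8 - (2)·0.000 - (2)·0.000) / (7) = -1.143
  x3 = (-8 - (-1)·0.000 - (-2)·0.000) / (7) = -1.143
Iteration 2:
  x1 = (8 - (1)·-1.143 - (-3)·-1.143) / (6) = 0.952
  x2 = (-8 - (2)·1.333 - (2)·-1.143) / (7) = -1.197
  x3 = (-8 - (-1)·1.333 - (-2)·-1.143) / (7) = -1.279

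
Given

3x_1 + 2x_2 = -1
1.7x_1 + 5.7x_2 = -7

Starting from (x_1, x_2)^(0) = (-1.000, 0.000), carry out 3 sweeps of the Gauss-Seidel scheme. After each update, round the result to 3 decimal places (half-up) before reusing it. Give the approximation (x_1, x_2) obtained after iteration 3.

(0.569, -1.398)

Iteration 1:
  x_1 = (-1 - (2)·0.000) / (3) = -0.333
  x_2 = (-7 - (1.7)·-0.333) / (5.7) = -1.129
Iteration 2:
  x_1 = (-1 - (2)·-1.129) / (3) = 0.419
  x_2 = (-7 - (1.7)·0.419) / (5.7) = -1.353
Iteration 3:
  x_1 = (-1 - (2)·-1.353) / (3) = 0.569
  x_2 = (-7 - (1.7)·0.569) / (5.7) = -1.398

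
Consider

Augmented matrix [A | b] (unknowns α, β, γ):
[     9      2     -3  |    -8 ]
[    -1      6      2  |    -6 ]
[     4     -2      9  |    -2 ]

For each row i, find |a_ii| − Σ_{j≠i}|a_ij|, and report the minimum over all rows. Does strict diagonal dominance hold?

3

row 1: |9| − (2+3) = 4
row 2: |6| − (1+2) = 3
row 3: |9| − (4+2) = 3
minimum over rows = 3 → strictly diagonally dominant (convergence guaranteed)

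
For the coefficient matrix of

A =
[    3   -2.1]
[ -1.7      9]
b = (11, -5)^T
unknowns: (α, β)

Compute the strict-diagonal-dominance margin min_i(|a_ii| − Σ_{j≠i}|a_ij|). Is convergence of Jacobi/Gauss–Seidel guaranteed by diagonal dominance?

row 1: |3| − (2.1) = 0.9
row 2: |9| − (1.7) = 7.3
minimum over rows = 0.9 → strictly diagonally dominant (convergence guaranteed)

0.9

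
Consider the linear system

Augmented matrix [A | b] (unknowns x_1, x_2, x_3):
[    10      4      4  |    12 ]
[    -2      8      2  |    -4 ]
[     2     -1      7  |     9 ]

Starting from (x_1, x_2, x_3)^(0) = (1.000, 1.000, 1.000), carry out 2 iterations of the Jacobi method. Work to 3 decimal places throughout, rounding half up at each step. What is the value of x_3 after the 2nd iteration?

Iteration 1:
  x_1 = (12 - (4)·1.000 - (4)·1.000) / (10) = 0.400
  x_2 = (-4 - (-2)·1.000 - (2)·1.000) / (8) = -0.500
  x_3 = (9 - (2)·1.000 - (-1)·1.000) / (7) = 1.143
Iteration 2:
  x_1 = (12 - (4)·-0.500 - (4)·1.143) / (10) = 0.943
  x_2 = (-4 - (-2)·0.400 - (2)·1.143) / (8) = -0.686
  x_3 = (9 - (2)·0.400 - (-1)·-0.500) / (7) = 1.100

1.100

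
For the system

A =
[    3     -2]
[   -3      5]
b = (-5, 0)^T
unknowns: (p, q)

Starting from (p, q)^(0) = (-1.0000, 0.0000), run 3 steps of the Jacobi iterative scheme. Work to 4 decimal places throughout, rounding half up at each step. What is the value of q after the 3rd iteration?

-1.2400

Iteration 1:
  p = (-5 - (-2)·0.0000) / (3) = -1.6667
  q = (0 - (-3)·-1.0000) / (5) = -0.6000
Iteration 2:
  p = (-5 - (-2)·-0.6000) / (3) = -2.0667
  q = (0 - (-3)·-1.6667) / (5) = -1.0000
Iteration 3:
  p = (-5 - (-2)·-1.0000) / (3) = -2.3333
  q = (0 - (-3)·-2.0667) / (5) = -1.2400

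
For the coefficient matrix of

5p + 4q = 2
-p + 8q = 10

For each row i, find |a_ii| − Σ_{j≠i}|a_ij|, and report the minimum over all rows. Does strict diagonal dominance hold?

row 1: |5| − (4) = 1
row 2: |8| − (1) = 7
minimum over rows = 1 → strictly diagonally dominant (convergence guaranteed)

1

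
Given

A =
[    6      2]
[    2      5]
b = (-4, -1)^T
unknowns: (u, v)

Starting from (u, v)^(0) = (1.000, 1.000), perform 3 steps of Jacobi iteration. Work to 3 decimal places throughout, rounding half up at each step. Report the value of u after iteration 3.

Iteration 1:
  u = (-4 - (2)·1.000) / (6) = -1.000
  v = (-1 - (2)·1.000) / (5) = -0.600
Iteration 2:
  u = (-4 - (2)·-0.600) / (6) = -0.467
  v = (-1 - (2)·-1.000) / (5) = 0.200
Iteration 3:
  u = (-4 - (2)·0.200) / (6) = -0.733
  v = (-1 - (2)·-0.467) / (5) = -0.013

-0.733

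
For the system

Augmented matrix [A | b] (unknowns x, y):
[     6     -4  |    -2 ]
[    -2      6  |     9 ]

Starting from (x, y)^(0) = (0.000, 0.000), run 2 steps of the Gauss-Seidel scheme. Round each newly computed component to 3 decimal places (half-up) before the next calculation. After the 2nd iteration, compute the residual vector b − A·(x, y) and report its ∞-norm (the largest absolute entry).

Iteration 1:
  x = (-2 - (-4)·0.000) / (6) = -0.333
  y = (9 - (-2)·-0.333) / (6) = 1.389
Iteration 2:
  x = (-2 - (-4)·1.389) / (6) = 0.593
  y = (9 - (-2)·0.593) / (6) = 1.698
Residual b − A·x = (1.234, -0.002); ∞-norm = 1.234

1.234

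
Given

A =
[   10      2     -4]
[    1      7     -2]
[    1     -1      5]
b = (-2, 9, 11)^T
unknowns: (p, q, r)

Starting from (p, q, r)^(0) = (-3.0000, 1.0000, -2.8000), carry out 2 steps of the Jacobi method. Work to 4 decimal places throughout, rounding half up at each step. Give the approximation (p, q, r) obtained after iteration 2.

Iteration 1:
  p = (-2 - (2)·1.0000 - (-4)·-2.8000) / (10) = -1.5200
  q = (9 - (1)·-3.0000 - (-2)·-2.8000) / (7) = 0.9143
  r = (11 - (1)·-3.0000 - (-1)·1.0000) / (5) = 3.0000
Iteration 2:
  p = (-2 - (2)·0.9143 - (-4)·3.0000) / (10) = 0.8171
  q = (9 - (1)·-1.5200 - (-2)·3.0000) / (7) = 2.3600
  r = (11 - (1)·-1.5200 - (-1)·0.9143) / (5) = 2.6869

(0.8171, 2.3600, 2.6869)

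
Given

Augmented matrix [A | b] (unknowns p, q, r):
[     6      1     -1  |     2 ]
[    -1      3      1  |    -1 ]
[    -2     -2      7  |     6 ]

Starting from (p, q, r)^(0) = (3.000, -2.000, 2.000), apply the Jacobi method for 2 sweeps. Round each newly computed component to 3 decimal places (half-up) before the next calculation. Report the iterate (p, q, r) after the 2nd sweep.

(0.524, -0.381, 1.143)

Iteration 1:
  p = (2 - (1)·-2.000 - (-1)·2.000) / (6) = 1.000
  q = (-1 - (-1)·3.000 - (1)·2.000) / (3) = 0.000
  r = (6 - (-2)·3.000 - (-2)·-2.000) / (7) = 1.143
Iteration 2:
  p = (2 - (1)·0.000 - (-1)·1.143) / (6) = 0.524
  q = (-1 - (-1)·1.000 - (1)·1.143) / (3) = -0.381
  r = (6 - (-2)·1.000 - (-2)·0.000) / (7) = 1.143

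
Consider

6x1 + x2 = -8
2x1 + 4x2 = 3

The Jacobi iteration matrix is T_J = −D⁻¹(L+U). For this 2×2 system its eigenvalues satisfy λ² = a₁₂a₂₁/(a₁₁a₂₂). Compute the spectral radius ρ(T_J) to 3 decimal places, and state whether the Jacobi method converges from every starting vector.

0.289

a₁₂a₂₁/(a₁₁a₂₂) = (1)·(2) / ((6)·(4)) = 0.083333
ρ = √|0.083333| = √0.083333 = 0.289
ρ < 1, so Jacobi converges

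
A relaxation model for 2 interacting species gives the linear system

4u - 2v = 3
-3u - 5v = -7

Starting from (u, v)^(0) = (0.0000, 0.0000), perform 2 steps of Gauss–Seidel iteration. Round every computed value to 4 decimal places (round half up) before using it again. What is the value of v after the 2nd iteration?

0.6650

Iteration 1:
  u = (3 - (-2)·0.0000) / (4) = 0.7500
  v = (-7 - (-3)·0.7500) / (-5) = 0.9500
Iteration 2:
  u = (3 - (-2)·0.9500) / (4) = 1.2250
  v = (-7 - (-3)·1.2250) / (-5) = 0.6650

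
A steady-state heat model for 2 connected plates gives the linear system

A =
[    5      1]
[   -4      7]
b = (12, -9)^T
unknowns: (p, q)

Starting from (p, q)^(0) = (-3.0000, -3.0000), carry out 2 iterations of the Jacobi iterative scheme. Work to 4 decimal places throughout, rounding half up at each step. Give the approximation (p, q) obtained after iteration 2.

(3.0000, 0.4286)

Iteration 1:
  p = (12 - (1)·-3.0000) / (5) = 3.0000
  q = (-9 - (-4)·-3.0000) / (7) = -3.0000
Iteration 2:
  p = (12 - (1)·-3.0000) / (5) = 3.0000
  q = (-9 - (-4)·3.0000) / (7) = 0.4286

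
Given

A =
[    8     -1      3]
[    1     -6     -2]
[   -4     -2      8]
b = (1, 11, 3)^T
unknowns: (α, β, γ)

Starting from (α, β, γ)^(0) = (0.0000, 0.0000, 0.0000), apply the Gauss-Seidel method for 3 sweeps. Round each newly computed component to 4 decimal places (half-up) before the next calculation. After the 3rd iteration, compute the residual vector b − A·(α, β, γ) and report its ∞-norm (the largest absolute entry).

Iteration 1:
  α = (1 - (-1)·0.0000 - (3)·0.0000) / (8) = 0.1250
  β = (11 - (1)·0.1250 - (-2)·0.0000) / (-6) = -1.8125
  γ = (3 - (-4)·0.1250 - (-2)·-1.8125) / (8) = -0.0156
Iteration 2:
  α = (1 - (-1)·-1.8125 - (3)·-0.0156) / (8) = -0.0957
  β = (11 - (1)·-0.0957 - (-2)·-0.0156) / (-6) = -1.8441
  γ = (3 - (-4)·-0.0957 - (-2)·-1.8441) / (8) = -0.1339
Iteration 3:
  α = (1 - (-1)·-1.8441 - (3)·-0.1339) / (8) = -0.0553
  β = (11 - (1)·-0.0553 - (-2)·-0.1339) / (-6) = -1.7979
  γ = (3 - (-4)·-0.0553 - (-2)·-1.7979) / (8) = -0.1021
Residual b − A·x = (-0.0492, 0.0637, -0.0002); ∞-norm = 0.0637

0.0637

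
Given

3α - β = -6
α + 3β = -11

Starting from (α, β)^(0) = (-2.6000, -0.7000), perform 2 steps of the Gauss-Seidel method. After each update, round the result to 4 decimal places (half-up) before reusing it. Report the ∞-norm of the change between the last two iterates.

Iteration 1:
  α = (-6 - (-1)·-0.7000) / (3) = -2.2333
  β = (-11 - (1)·-2.2333) / (3) = -2.9222
Iteration 2:
  α = (-6 - (-1)·-2.9222) / (3) = -2.9741
  β = (-11 - (1)·-2.9741) / (3) = -2.6753
Change: (-0.7408, 0.2469) → max |·| = 0.7408

0.7408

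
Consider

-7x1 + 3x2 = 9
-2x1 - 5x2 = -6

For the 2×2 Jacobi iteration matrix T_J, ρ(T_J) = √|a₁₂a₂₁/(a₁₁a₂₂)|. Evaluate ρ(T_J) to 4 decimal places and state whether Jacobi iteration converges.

0.4140

a₁₂a₂₁/(a₁₁a₂₂) = (3)·(-2) / ((-7)·(-5)) = -0.171429
ρ = √|-0.171429| = √0.171429 = 0.4140
ρ < 1, so Jacobi converges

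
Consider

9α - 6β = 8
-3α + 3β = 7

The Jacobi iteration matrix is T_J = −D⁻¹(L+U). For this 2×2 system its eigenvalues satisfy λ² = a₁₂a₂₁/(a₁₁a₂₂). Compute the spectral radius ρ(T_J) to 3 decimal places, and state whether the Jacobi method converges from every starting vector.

a₁₂a₂₁/(a₁₁a₂₂) = (-6)·(-3) / ((9)·(3)) = 0.666667
ρ = √|0.666667| = √0.666667 = 0.816
ρ < 1, so Jacobi converges

0.816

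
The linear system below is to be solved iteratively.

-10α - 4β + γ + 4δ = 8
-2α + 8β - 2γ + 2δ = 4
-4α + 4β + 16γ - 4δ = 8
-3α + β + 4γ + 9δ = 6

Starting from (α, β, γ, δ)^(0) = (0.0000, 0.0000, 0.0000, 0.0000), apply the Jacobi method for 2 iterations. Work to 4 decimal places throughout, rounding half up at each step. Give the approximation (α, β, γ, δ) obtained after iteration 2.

(-0.6833, 0.2583, 0.3417, 0.1222)

Iteration 1:
  α = (8 - (-4)·0.0000 - (1)·0.0000 - (4)·0.0000) / (-10) = -0.8000
  β = (4 - (-2)·0.0000 - (-2)·0.0000 - (2)·0.0000) / (8) = 0.5000
  γ = (8 - (-4)·0.0000 - (4)·0.0000 - (-4)·0.0000) / (16) = 0.5000
  δ = (6 - (-3)·0.0000 - (1)·0.0000 - (4)·0.0000) / (9) = 0.6667
Iteration 2:
  α = (8 - (-4)·0.5000 - (1)·0.5000 - (4)·0.6667) / (-10) = -0.6833
  β = (4 - (-2)·-0.8000 - (-2)·0.5000 - (2)·0.6667) / (8) = 0.2583
  γ = (8 - (-4)·-0.8000 - (4)·0.5000 - (-4)·0.6667) / (16) = 0.3417
  δ = (6 - (-3)·-0.8000 - (1)·0.5000 - (4)·0.5000) / (9) = 0.1222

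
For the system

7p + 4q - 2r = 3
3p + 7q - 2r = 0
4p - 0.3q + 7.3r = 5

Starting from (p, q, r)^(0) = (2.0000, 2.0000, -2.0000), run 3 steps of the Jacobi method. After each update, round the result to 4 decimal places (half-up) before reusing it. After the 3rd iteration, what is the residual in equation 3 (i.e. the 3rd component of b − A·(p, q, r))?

2.2428

Iteration 1:
  p = (3 - (4)·2.0000 - (-2)·-2.0000) / (7) = -1.2857
  q = (0 - (3)·2.0000 - (-2)·-2.0000) / (7) = -1.4286
  r = (5 - (4)·2.0000 - (-0.3)·2.0000) / (7.3) = -0.3288
Iteration 2:
  p = (3 - (4)·-1.4286 - (-2)·-0.3288) / (7) = 1.1510
  q = (0 - (3)·-1.2857 - (-2)·-0.3288) / (7) = 0.4571
  r = (5 - (4)·-1.2857 - (-0.3)·-1.4286) / (7.3) = 1.3307
Iteration 3:
  p = (3 - (4)·0.4571 - (-2)·1.3307) / (7) = 0.5476
  q = (0 - (3)·1.1510 - (-2)·1.3307) / (7) = -0.1131
  r = (5 - (4)·1.1510 - (-0.3)·0.4571) / (7.3) = 0.0730
Residual b − A·x = (-0.2348, -0.7051, 2.2428)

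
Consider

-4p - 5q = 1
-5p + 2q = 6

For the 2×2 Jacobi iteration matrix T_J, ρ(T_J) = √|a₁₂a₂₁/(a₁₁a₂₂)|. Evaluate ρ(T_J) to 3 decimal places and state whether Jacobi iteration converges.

a₁₂a₂₁/(a₁₁a₂₂) = (-5)·(-5) / ((-4)·(2)) = -3.125000
ρ = √|-3.125000| = √3.125000 = 1.768
ρ > 1, so Jacobi diverges

1.768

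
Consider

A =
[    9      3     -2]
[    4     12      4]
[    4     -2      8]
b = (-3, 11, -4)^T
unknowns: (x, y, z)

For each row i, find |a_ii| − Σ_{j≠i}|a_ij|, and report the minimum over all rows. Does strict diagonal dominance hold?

row 1: |9| − (3+2) = 4
row 2: |12| − (4+4) = 4
row 3: |8| − (4+2) = 2
minimum over rows = 2 → strictly diagonally dominant (convergence guaranteed)

2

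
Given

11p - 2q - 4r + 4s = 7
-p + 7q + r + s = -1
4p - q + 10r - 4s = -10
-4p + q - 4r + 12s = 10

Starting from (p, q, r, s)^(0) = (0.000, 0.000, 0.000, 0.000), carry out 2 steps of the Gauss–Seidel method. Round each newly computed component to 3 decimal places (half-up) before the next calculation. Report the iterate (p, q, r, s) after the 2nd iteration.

(-0.060, -0.061, -0.730, 0.575)

Iteration 1:
  p = (7 - (-2)·0.000 - (-4)·0.000 - (4)·0.000) / (11) = 0.636
  q = (-1 - (-1)·0.636 - (1)·0.000 - (1)·0.000) / (7) = -0.052
  r = (-10 - (4)·0.636 - (-1)·-0.052 - (-4)·0.000) / (10) = -1.260
  s = (10 - (-4)·0.636 - (1)·-0.052 - (-4)·-1.260) / (12) = 0.630
Iteration 2:
  p = (7 - (-2)·-0.052 - (-4)·-1.260 - (4)·0.630) / (11) = -0.060
  q = (-1 - (-1)·-0.060 - (1)·-1.260 - (1)·0.630) / (7) = -0.061
  r = (-10 - (4)·-0.060 - (-1)·-0.061 - (-4)·0.630) / (10) = -0.730
  s = (10 - (-4)·-0.060 - (1)·-0.061 - (-4)·-0.730) / (12) = 0.575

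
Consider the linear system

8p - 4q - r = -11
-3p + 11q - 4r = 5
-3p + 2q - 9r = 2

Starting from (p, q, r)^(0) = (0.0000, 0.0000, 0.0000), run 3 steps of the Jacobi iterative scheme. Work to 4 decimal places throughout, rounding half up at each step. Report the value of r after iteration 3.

0.1693

Iteration 1:
  p = (-11 - (-4)·0.0000 - (-1)·0.0000) / (8) = -1.3750
  q = (5 - (-3)·0.0000 - (-4)·0.0000) / (11) = 0.4545
  r = (2 - (-3)·0.0000 - (2)·0.0000) / (-9) = -0.2222
Iteration 2:
  p = (-11 - (-4)·0.4545 - (-1)·-0.2222) / (8) = -1.1755
  q = (5 - (-3)·-1.3750 - (-4)·-0.2222) / (11) = -0.0013
  r = (2 - (-3)·-1.3750 - (2)·0.4545) / (-9) = 0.3371
Iteration 3:
  p = (-11 - (-4)·-0.0013 - (-1)·0.3371) / (8) = -1.3335
  q = (5 - (-3)·-1.1755 - (-4)·0.3371) / (11) = 0.2565
  r = (2 - (-3)·-1.1755 - (2)·-0.0013) / (-9) = 0.1693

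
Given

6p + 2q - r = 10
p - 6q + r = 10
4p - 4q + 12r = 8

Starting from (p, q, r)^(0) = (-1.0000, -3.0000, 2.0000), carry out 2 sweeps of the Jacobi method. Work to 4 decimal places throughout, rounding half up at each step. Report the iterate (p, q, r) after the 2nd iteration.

Iteration 1:
  p = (10 - (2)·-3.0000 - (-1)·2.0000) / (6) = 3.0000
  q = (10 - (1)·-1.0000 - (1)·2.0000) / (-6) = -1.5000
  r = (8 - (4)·-1.0000 - (-4)·-3.0000) / (12) = 0.0000
Iteration 2:
  p = (10 - (2)·-1.5000 - (-1)·0.0000) / (6) = 2.1667
  q = (10 - (1)·3.0000 - (1)·0.0000) / (-6) = -1.1667
  r = (8 - (4)·3.0000 - (-4)·-1.5000) / (12) = -0.8333

(2.1667, -1.1667, -0.8333)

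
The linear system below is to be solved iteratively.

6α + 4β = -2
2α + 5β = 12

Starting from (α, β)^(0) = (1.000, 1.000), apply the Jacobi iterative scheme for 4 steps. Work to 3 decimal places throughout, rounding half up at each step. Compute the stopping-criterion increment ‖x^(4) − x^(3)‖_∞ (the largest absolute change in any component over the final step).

0.213

Iteration 1:
  α = (-2 - (4)·1.000) / (6) = -1.000
  β = (12 - (2)·1.000) / (5) = 2.000
Iteration 2:
  α = (-2 - (4)·2.000) / (6) = -1.667
  β = (12 - (2)·-1.000) / (5) = 2.800
Iteration 3:
  α = (-2 - (4)·2.800) / (6) = -2.200
  β = (12 - (2)·-1.667) / (5) = 3.067
Iteration 4:
  α = (-2 - (4)·3.067) / (6) = -2.378
  β = (12 - (2)·-2.200) / (5) = 3.280
Change: (-0.178, 0.213) → max |·| = 0.213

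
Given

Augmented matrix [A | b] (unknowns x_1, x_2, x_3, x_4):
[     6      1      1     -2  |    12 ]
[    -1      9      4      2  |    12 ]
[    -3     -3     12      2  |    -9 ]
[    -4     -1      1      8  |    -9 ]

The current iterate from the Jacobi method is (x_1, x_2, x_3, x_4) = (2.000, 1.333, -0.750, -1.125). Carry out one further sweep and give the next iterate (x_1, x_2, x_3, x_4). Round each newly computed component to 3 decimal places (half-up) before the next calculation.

One sweep:
  x_1 = (12 - (1)·1.333 - (1)·-0.750 - (-2)·-1.125) / (6) = 1.528
  x_2 = (12 - (-1)·2.000 - (4)·-0.750 - (2)·-1.125) / (9) = 2.139
  x_3 = (-9 - (-3)·2.000 - (-3)·1.333 - (2)·-1.125) / (12) = 0.271
  x_4 = (-9 - (-4)·2.000 - (-1)·1.333 - (1)·-0.750) / (8) = 0.135

(1.528, 2.139, 0.271, 0.135)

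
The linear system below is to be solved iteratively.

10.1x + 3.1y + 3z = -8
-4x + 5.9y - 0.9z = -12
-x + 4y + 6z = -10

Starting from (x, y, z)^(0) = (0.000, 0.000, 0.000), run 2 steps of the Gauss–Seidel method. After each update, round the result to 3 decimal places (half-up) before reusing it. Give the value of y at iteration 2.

-2.032

Iteration 1:
  x = (-8 - (3.1)·0.000 - (3)·0.000) / (10.1) = -0.792
  y = (-12 - (-4)·-0.792 - (-0.9)·0.000) / (5.9) = -2.571
  z = (-10 - (-1)·-0.792 - (4)·-2.571) / (6) = -0.085
Iteration 2:
  x = (-8 - (3.1)·-2.571 - (3)·-0.085) / (10.1) = 0.022
  y = (-12 - (-4)·0.022 - (-0.9)·-0.085) / (5.9) = -2.032
  z = (-10 - (-1)·0.022 - (4)·-2.032) / (6) = -0.308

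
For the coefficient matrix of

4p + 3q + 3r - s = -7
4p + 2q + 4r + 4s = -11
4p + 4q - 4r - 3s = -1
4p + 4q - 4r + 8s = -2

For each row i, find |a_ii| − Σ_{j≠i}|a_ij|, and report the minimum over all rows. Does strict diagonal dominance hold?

-10

row 1: |4| − (3+3+1) = -3
row 2: |2| − (4+4+4) = -10
row 3: |-4| − (4+4+3) = -7
row 4: |8| − (4+4+4) = -4
minimum over rows = -10 → not strictly diagonally dominant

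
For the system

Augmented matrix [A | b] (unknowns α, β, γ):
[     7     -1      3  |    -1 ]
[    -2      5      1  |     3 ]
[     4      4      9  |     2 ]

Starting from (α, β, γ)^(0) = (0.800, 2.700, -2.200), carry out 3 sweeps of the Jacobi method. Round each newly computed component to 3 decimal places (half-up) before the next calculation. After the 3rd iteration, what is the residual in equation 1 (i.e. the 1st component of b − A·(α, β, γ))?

Iteration 1:
  α = (-1 - (-1)·2.700 - (3)·-2.200) / (7) = 1.186
  β = (3 - (-2)·0.800 - (1)·-2.200) / (5) = 1.360
  γ = (2 - (4)·0.800 - (4)·2.700) / (9) = -1.333
Iteration 2:
  α = (-1 - (-1)·1.360 - (3)·-1.333) / (7) = 0.623
  β = (3 - (-2)·1.186 - (1)·-1.333) / (5) = 1.341
  γ = (2 - (4)·1.186 - (4)·1.360) / (9) = -0.909
Iteration 3:
  α = (-1 - (-1)·1.341 - (3)·-0.909) / (7) = 0.438
  β = (3 - (-2)·0.623 - (1)·-0.909) / (5) = 1.031
  γ = (2 - (4)·0.623 - (4)·1.341) / (9) = -0.651
Residual b − A·x = (-1.082, -0.628, 1.983)

-1.082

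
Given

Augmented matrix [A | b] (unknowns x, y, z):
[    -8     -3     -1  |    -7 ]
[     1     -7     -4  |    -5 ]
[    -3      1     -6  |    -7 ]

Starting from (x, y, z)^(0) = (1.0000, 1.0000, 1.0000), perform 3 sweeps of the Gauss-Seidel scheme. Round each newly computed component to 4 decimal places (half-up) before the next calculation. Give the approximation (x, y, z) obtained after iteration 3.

Iteration 1:
  x = (-7 - (-3)·1.0000 - (-1)·1.0000) / (-8) = 0.3750
  y = (-5 - (1)·0.3750 - (-4)·1.0000) / (-7) = 0.1964
  z = (-7 - (-3)·0.3750 - (1)·0.1964) / (-6) = 1.0119
Iteration 2:
  x = (-7 - (-3)·0.1964 - (-1)·1.0119) / (-8) = 0.6749
  y = (-5 - (1)·0.6749 - (-4)·1.0119) / (-7) = 0.2325
  z = (-7 - (-3)·0.6749 - (1)·0.2325) / (-6) = 0.8680
Iteration 3:
  x = (-7 - (-3)·0.2325 - (-1)·0.8680) / (-8) = 0.6793
  y = (-5 - (1)·0.6793 - (-4)·0.8680) / (-7) = 0.3153
  z = (-7 - (-3)·0.6793 - (1)·0.3153) / (-6) = 0.8796

(0.6793, 0.3153, 0.8796)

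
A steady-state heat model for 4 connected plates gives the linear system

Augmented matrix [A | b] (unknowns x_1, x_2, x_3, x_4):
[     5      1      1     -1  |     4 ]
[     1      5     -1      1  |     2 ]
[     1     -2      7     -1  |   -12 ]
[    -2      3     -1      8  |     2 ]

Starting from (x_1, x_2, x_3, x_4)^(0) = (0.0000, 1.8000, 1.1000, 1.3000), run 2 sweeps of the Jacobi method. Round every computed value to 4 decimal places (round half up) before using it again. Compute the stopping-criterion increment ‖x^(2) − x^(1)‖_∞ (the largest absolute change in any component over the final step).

Iteration 1:
  x_1 = (4 - (1)·1.8000 - (1)·1.1000 - (-1)·1.3000) / (5) = 0.4800
  x_2 = (2 - (1)·0.0000 - (-1)·1.1000 - (1)·1.3000) / (5) = 0.3600
  x_3 = (-12 - (1)·0.0000 - (-2)·1.8000 - (-1)·1.3000) / (7) = -1.0143
  x_4 = (2 - (-2)·0.0000 - (3)·1.8000 - (-1)·1.1000) / (8) = -0.2875
Iteration 2:
  x_1 = (4 - (1)·0.3600 - (1)·-1.0143 - (-1)·-0.2875) / (5) = 0.8734
  x_2 = (2 - (1)·0.4800 - (-1)·-1.0143 - (1)·-0.2875) / (5) = 0.1586
  x_3 = (-12 - (1)·0.4800 - (-2)·0.3600 - (-1)·-0.2875) / (7) = -1.7211
  x_4 = (2 - (-2)·0.4800 - (3)·0.3600 - (-1)·-1.0143) / (8) = 0.1082
Change: (0.3934, -0.2014, -0.7068, 0.3957) → max |·| = 0.7068

0.7068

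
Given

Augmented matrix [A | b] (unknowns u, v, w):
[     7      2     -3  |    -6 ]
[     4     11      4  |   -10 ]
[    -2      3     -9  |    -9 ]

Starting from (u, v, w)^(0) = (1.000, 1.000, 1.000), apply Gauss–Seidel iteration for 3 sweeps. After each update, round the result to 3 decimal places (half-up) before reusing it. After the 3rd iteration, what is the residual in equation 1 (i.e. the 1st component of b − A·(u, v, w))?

Iteration 1:
  u = (-6 - (2)·1.000 - (-3)·1.000) / (7) = -0.714
  v = (-10 - (4)·-0.714 - (4)·1.000) / (11) = -1.013
  w = (-9 - (-2)·-0.714 - (3)·-1.013) / (-9) = 0.821
Iteration 2:
  u = (-6 - (2)·-1.013 - (-3)·0.821) / (7) = -0.216
  v = (-10 - (4)·-0.216 - (4)·0.821) / (11) = -1.129
  w = (-9 - (-2)·-0.216 - (3)·-1.129) / (-9) = 0.672
Iteration 3:
  u = (-6 - (2)·-1.129 - (-3)·0.672) / (7) = -0.247
  v = (-10 - (4)·-0.247 - (4)·0.672) / (11) = -1.064
  w = (-9 - (-2)·-0.247 - (3)·-1.064) / (-9) = 0.700
Residual b − A·x = (-0.043, -0.108, -0.002)

-0.043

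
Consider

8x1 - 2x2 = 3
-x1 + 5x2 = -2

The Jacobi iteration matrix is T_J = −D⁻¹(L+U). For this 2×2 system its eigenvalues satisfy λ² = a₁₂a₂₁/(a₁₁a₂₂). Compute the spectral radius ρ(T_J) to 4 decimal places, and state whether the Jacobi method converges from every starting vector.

a₁₂a₂₁/(a₁₁a₂₂) = (-2)·(-1) / ((8)·(5)) = 0.050000
ρ = √|0.050000| = √0.050000 = 0.2236
ρ < 1, so Jacobi converges

0.2236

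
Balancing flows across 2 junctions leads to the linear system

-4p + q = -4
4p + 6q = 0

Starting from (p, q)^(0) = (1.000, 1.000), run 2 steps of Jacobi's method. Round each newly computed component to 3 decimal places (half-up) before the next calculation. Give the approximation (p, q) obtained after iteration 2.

Iteration 1:
  p = (-4 - (1)·1.000) / (-4) = 1.250
  q = (0 - (4)·1.000) / (6) = -0.667
Iteration 2:
  p = (-4 - (1)·-0.667) / (-4) = 0.833
  q = (0 - (4)·1.250) / (6) = -0.833

(0.833, -0.833)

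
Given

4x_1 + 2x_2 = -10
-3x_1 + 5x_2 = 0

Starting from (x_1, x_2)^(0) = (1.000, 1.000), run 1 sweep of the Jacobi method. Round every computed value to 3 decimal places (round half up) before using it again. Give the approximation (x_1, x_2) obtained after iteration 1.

(-3.000, 0.600)

Iteration 1:
  x_1 = (-10 - (2)·1.000) / (4) = -3.000
  x_2 = (0 - (-3)·1.000) / (5) = 0.600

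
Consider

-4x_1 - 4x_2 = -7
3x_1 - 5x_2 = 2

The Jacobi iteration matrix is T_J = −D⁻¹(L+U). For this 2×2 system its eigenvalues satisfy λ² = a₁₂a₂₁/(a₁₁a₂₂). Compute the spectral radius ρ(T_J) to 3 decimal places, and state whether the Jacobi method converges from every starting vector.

0.775

a₁₂a₂₁/(a₁₁a₂₂) = (-4)·(3) / ((-4)·(-5)) = -0.600000
ρ = √|-0.600000| = √0.600000 = 0.775
ρ < 1, so Jacobi converges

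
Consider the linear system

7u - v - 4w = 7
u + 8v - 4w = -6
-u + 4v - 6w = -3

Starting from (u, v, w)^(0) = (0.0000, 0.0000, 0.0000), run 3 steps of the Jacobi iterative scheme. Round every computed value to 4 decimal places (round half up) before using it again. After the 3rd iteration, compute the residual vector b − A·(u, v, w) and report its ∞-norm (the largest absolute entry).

1.0597

Iteration 1:
  u = (7 - (-1)·0.0000 - (-4)·0.0000) / (7) = 1.0000
  v = (-6 - (1)·0.0000 - (-4)·0.0000) / (8) = -0.7500
  w = (-3 - (-1)·0.0000 - (4)·0.0000) / (-6) = 0.5000
Iteration 2:
  u = (7 - (-1)·-0.7500 - (-4)·0.5000) / (7) = 1.1786
  v = (-6 - (1)·1.0000 - (-4)·0.5000) / (8) = -0.6250
  w = (-3 - (-1)·1.0000 - (4)·-0.7500) / (-6) = -0.1667
Iteration 3:
  u = (7 - (-1)·-0.6250 - (-4)·-0.1667) / (7) = 0.8155
  v = (-6 - (1)·1.1786 - (-4)·-0.1667) / (8) = -0.9807
  w = (-3 - (-1)·1.1786 - (4)·-0.6250) / (-6) = -0.1131
Residual b − A·x = (-0.1416, 0.5777, 1.0597); ∞-norm = 1.0597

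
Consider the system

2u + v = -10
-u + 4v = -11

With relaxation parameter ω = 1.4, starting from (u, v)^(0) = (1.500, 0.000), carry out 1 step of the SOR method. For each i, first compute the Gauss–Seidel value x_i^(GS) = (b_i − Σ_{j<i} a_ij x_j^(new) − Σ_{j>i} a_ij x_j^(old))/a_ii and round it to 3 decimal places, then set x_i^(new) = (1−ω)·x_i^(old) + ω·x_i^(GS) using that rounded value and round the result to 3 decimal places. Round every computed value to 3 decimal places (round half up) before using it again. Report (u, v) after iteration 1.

Iteration 1:
  u: GS value = (-10 - (1)·0.000) / (2) = -5.000;  u ← (1−ω)·1.500 + ω·-5.000 = -7.600
  v: GS value = (-11 - (-1)·-7.600) / (4) = -4.650;  v ← (1−ω)·0.000 + ω·-4.650 = -6.510

(-7.600, -6.510)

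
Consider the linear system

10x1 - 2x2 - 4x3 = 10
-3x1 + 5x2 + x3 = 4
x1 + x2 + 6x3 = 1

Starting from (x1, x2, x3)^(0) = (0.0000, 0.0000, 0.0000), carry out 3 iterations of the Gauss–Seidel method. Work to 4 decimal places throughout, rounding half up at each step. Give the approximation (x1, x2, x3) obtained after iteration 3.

(1.1954, 1.5754, -0.2951)

Iteration 1:
  x1 = (10 - (-2)·0.0000 - (-4)·0.0000) / (10) = 1.0000
  x2 = (4 - (-3)·1.0000 - (1)·0.0000) / (5) = 1.4000
  x3 = (1 - (1)·1.0000 - (1)·1.4000) / (6) = -0.2333
Iteration 2:
  x1 = (10 - (-2)·1.4000 - (-4)·-0.2333) / (10) = 1.1867
  x2 = (4 - (-3)·1.1867 - (1)·-0.2333) / (5) = 1.5587
  x3 = (1 - (1)·1.1867 - (1)·1.5587) / (6) = -0.2909
Iteration 3:
  x1 = (10 - (-2)·1.5587 - (-4)·-0.2909) / (10) = 1.1954
  x2 = (4 - (-3)·1.1954 - (1)·-0.2909) / (5) = 1.5754
  x3 = (1 - (1)·1.1954 - (1)·1.5754) / (6) = -0.2951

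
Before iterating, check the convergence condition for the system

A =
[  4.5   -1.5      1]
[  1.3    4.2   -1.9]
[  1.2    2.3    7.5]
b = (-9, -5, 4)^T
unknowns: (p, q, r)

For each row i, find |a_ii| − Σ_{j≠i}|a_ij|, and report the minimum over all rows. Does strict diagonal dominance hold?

1

row 1: |4.5| − (1.5+1) = 2
row 2: |4.2| − (1.3+1.9) = 1
row 3: |7.5| − (1.2+2.3) = 4
minimum over rows = 1 → strictly diagonally dominant (convergence guaranteed)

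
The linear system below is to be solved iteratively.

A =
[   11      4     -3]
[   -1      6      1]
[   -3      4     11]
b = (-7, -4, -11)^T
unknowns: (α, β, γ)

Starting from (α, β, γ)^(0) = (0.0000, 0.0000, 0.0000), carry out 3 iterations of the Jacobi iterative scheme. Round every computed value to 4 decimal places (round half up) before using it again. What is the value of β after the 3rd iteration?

Iteration 1:
  α = (-7 - (4)·0.0000 - (-3)·0.0000) / (11) = -0.6364
  β = (-4 - (-1)·0.0000 - (1)·0.0000) / (6) = -0.6667
  γ = (-11 - (-3)·0.0000 - (4)·0.0000) / (11) = -1.0000
Iteration 2:
  α = (-7 - (4)·-0.6667 - (-3)·-1.0000) / (11) = -0.6667
  β = (-4 - (-1)·-0.6364 - (1)·-1.0000) / (6) = -0.6061
  γ = (-11 - (-3)·-0.6364 - (4)·-0.6667) / (11) = -0.9311
Iteration 3:
  α = (-7 - (4)·-0.6061 - (-3)·-0.9311) / (11) = -0.6699
  β = (-4 - (-1)·-0.6667 - (1)·-0.9311) / (6) = -0.6226
  γ = (-11 - (-3)·-0.6667 - (4)·-0.6061) / (11) = -0.9614

-0.6226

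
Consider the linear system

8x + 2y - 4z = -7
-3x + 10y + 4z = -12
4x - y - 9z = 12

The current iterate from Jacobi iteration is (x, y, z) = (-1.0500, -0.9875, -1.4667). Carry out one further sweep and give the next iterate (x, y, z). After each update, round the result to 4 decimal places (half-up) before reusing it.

One sweep:
  x = (-7 - (2)·-0.9875 - (-4)·-1.4667) / (8) = -1.3615
  y = (-12 - (-3)·-1.0500 - (4)·-1.4667) / (10) = -0.9283
  z = (12 - (4)·-1.0500 - (-1)·-0.9875) / (-9) = -1.6903

(-1.3615, -0.9283, -1.6903)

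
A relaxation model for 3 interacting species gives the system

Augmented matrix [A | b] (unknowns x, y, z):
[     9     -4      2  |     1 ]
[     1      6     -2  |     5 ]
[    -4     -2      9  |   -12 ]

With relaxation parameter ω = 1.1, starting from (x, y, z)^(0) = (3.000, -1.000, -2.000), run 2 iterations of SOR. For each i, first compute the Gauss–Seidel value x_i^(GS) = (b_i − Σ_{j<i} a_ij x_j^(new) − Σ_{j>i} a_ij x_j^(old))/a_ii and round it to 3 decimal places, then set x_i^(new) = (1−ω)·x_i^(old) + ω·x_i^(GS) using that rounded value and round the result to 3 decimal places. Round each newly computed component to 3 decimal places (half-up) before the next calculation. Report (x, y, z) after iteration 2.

(0.606, 0.306, -0.968)

Iteration 1:
  x: GS value = (1 - (-4)·-1.000 - (2)·-2.000) / (9) = 0.111;  x ← (1−ω)·3.000 + ω·0.111 = -0.178
  y: GS value = (5 - (1)·-0.178 - (-2)·-2.000) / (6) = 0.196;  y ← (1−ω)·-1.000 + ω·0.196 = 0.316
  z: GS value = (-12 - (-4)·-0.178 - (-2)·0.316) / (9) = -1.342;  z ← (1−ω)·-2.000 + ω·-1.342 = -1.276
Iteration 2:
  x: GS value = (1 - (-4)·0.316 - (2)·-1.276) / (9) = 0.535;  x ← (1−ω)·-0.178 + ω·0.535 = 0.606
  y: GS value = (5 - (1)·0.606 - (-2)·-1.276) / (6) = 0.307;  y ← (1−ω)·0.316 + ω·0.307 = 0.306
  z: GS value = (-12 - (-4)·0.606 - (-2)·0.306) / (9) = -0.996;  z ← (1−ω)·-1.276 + ω·-0.996 = -0.968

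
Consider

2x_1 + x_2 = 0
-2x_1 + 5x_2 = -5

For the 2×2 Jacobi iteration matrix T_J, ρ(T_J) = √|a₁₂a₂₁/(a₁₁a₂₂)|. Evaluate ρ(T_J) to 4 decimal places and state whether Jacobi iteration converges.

0.4472

a₁₂a₂₁/(a₁₁a₂₂) = (1)·(-2) / ((2)·(5)) = -0.200000
ρ = √|-0.200000| = √0.200000 = 0.4472
ρ < 1, so Jacobi converges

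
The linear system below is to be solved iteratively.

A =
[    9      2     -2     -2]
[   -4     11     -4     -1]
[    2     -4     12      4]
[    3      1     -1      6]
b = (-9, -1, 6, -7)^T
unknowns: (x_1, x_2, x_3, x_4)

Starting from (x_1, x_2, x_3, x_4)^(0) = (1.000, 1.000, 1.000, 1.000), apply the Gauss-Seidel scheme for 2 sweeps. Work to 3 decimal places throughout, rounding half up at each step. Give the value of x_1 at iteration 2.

-1.110

Iteration 1:
  x_1 = (-9 - (2)·1.000 - (-2)·1.000 - (-2)·1.000) / (9) = -0.778
  x_2 = (-1 - (-4)·-0.778 - (-4)·1.000 - (-1)·1.000) / (11) = 0.081
  x_3 = (6 - (2)·-0.778 - (-4)·0.081 - (4)·1.000) / (12) = 0.323
  x_4 = (-7 - (3)·-0.778 - (1)·0.081 - (-1)·0.323) / (6) = -0.737
Iteration 2:
  x_1 = (-9 - (2)·0.081 - (-2)·0.323 - (-2)·-0.737) / (9) = -1.110
  x_2 = (-1 - (-4)·-1.110 - (-4)·0.323 - (-1)·-0.737) / (11) = -0.444
  x_3 = (6 - (2)·-1.110 - (-4)·-0.444 - (4)·-0.737) / (12) = 0.783
  x_4 = (-7 - (3)·-1.110 - (1)·-0.444 - (-1)·0.783) / (6) = -0.407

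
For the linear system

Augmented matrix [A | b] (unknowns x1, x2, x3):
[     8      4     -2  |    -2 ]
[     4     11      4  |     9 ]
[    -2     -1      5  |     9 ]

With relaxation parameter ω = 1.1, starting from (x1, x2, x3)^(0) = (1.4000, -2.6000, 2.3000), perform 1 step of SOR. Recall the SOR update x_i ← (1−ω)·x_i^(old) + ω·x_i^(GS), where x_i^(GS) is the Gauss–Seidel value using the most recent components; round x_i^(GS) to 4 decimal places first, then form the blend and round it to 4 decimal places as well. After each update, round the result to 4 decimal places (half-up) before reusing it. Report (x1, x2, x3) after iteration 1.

(1.6475, -0.4190, 2.3827)

Iteration 1:
  x1: GS value = (-2 - (4)·-2.6000 - (-2)·2.3000) / (8) = 1.6250;  x1 ← (1−ω)·1.4000 + ω·1.6250 = 1.6475
  x2: GS value = (9 - (4)·1.6475 - (4)·2.3000) / (11) = -0.6173;  x2 ← (1−ω)·-2.6000 + ω·-0.6173 = -0.4190
  x3: GS value = (9 - (-2)·1.6475 - (-1)·-0.4190) / (5) = 2.3752;  x3 ← (1−ω)·2.3000 + ω·2.3752 = 2.3827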